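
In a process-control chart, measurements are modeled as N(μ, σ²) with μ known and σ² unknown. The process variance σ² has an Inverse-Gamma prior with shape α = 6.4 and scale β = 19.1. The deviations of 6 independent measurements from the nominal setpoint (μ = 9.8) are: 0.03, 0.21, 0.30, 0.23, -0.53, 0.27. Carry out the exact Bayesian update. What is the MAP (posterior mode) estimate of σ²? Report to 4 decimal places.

1.8626

With known mean μ and an Inverse-Gamma(α, β) prior on σ², the Normal likelihood is conjugate: posterior is Inv-Gamma(α + n/2, β + Σ(xᵢ−μ)²/2).
Σ(xᵢ−μ)² = (0.03)² + (0.21)² + (0.30)² + (0.23)² + (-0.53)² + (0.27)² = 0.5417.
Posterior: Inv-Gamma(6.4 + 6/2, 19.1 + 0.5417/2) = Inv-Gamma(9.40, 19.37085).
Mode = β/(α+1) = 19.37085/10.40 = 1.8626.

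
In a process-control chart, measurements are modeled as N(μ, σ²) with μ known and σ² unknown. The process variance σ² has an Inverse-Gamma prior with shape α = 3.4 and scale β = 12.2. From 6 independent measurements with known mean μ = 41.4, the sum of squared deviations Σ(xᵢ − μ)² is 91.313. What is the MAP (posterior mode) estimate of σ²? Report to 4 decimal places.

With known mean μ and an Inverse-Gamma(α, β) prior on σ², the Normal likelihood is conjugate: posterior is Inv-Gamma(α + n/2, β + Σ(xᵢ−μ)²/2).
Posterior: Inv-Gamma(3.4 + 6/2, 12.2 + 91.313/2) = Inv-Gamma(6.40, 57.8565).
Mode = β/(α+1) = 57.8565/7.40 = 7.8184.

7.8184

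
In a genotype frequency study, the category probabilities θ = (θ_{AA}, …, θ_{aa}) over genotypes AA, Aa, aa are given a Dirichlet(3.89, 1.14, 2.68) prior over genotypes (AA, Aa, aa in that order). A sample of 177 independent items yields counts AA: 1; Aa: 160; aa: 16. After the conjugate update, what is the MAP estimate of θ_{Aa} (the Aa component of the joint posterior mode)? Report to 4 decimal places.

0.8813

The Dirichlet prior is conjugate to the Multinomial likelihood: each posterior αⱼ = prior αⱼ + observed count nⱼ.
Posterior concentration: (4.89, 161.14, 18.68), total = 184.71.
Joint mode component: (α_{Aa}−1)/(Σα−K) = 160.14/181.71 = 0.8813.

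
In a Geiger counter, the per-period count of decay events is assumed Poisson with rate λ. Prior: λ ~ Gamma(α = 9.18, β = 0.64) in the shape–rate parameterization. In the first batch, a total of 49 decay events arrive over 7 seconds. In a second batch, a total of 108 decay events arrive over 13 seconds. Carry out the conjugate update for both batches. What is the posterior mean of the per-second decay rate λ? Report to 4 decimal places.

8.0514

With a Gamma(shape α, rate β) prior, the Poisson likelihood is conjugate: the posterior is Gamma(α + ΣXᵢ, β + n).
After batch 1: Gamma(α+S, β+n) = Gamma(9.18+49, 0.64+7) = Gamma(58.18, 7.64).
After batch 2: Gamma(α+S, β+n) = Gamma(58.18+108, 7.64+13) = Gamma(166.18, 20.64).
Posterior mean = α/β = 166.18/20.64 = 8.0514.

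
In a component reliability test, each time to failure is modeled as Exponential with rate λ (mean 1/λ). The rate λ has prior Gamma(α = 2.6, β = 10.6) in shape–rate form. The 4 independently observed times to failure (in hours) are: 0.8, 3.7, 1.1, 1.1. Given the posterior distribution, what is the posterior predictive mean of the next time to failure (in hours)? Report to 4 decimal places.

With a Gamma(shape α, rate β) prior on the exponential rate λ, the posterior after n observations with total T = Σxᵢ is Gamma(α+n, β+T).
Sum of observations T = 6.7 hours; n = 4.
Posterior: Gamma(2.6+4, 10.6+6.7) = Gamma(6.6, 17.3).
The predictive distribution for the next observation is Lomax; its mean is β/(α−1) = 17.3/5.6 = 3.0893.

3.0893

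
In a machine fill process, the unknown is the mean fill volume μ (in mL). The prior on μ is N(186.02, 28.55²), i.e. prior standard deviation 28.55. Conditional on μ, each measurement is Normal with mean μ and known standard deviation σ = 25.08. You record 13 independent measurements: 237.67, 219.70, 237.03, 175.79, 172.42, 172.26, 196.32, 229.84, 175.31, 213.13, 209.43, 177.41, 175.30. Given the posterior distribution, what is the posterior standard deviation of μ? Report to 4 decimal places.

6.7582

For Normal data with known variance σ², a Normal(μ₀, σ₀²) prior on μ is conjugate. Posterior precision = 1/σ₀² + n/σ²; posterior mean is the precision-weighted average of μ₀ and x̄.
σ₀² = 28.55² = 815.1025, σ² = 25.08² = 629.0064; σ² + n·σ₀² = 629.0064 + 13·815.1025 = 11225.3389.
Posterior precision = 1/σ₀² + n/σ² = 1/815.1025 + 13/629.0064 = (σ² + n·σ₀²)/(σ₀²σ²) = 11225.3389/(815.1025·629.0064); posterior variance σₙ² = σ₀²σ²/(σ² + n·σ₀²) = 815.1025·629.0064/11225.3389 = 45.673872.
Posterior SD = √σₙ² = √(815.1025·629.0064/11225.3389) = 6.7582.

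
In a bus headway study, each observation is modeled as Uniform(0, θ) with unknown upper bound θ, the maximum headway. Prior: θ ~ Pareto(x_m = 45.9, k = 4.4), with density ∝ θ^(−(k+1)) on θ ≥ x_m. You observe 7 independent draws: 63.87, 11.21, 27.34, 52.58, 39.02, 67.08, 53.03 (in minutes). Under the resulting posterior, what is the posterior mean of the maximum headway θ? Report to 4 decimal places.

A Pareto(scale x_m, shape k) prior on the upper bound θ of Uniform(0, θ) is conjugate: posterior is Pareto(max(x_m, max xᵢ), k + n).
Sample maximum = 67.08; prior scale x_m = 45.9 → posterior scale = max = 67.08.
Posterior shape = 4.4 + 7 = 11.4.
E[θ|data] = k·x_m/(k−1) = 11.4·67.08/10.4 = 73.5300.

73.5300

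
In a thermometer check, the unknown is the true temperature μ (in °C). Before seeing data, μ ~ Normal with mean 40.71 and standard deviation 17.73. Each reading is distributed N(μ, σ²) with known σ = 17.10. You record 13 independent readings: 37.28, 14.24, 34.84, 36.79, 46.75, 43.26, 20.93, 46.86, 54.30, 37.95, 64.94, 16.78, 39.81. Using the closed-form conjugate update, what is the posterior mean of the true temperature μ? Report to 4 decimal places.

38.2334

For Normal data with known variance σ², a Normal(μ₀, σ₀²) prior on μ is conjugate. Posterior precision = 1/σ₀² + n/σ²; posterior mean is the precision-weighted average of μ₀ and x̄.
Σxᵢ = 37.28 + 14.24 + 34.84 + 36.79 + 46.75 + 43.26 + 20.93 + 46.86 + 54.30 + 37.95 + 64.94 + 16.78 + 39.81 = 494.73, so n·x̄ = 494.73.
σ₀² = 17.73² = 314.3529, σ² = 17.10² = 292.41; σ² + n·σ₀² = 292.41 + 13·314.3529 = 4378.9977.
Posterior mean = (μ₀/σ₀² + n·x̄/σ²)/(1/σ₀² + n/σ²) = (σ²·μ₀ + σ₀²·n·x̄)/(σ² + n·σ₀²) = (292.41·40.71 + 314.3529·494.73)/4378.9977 = 167423.821317/4378.9977 = 38.2334.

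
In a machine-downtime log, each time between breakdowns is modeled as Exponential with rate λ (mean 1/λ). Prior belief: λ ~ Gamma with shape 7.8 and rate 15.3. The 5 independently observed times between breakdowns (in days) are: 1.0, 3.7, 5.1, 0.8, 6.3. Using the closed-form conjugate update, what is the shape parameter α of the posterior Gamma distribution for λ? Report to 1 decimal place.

With a Gamma(shape α, rate β) prior on the exponential rate λ, the posterior after n observations with total T = Σxᵢ is Gamma(α+n, β+T).
Sum of observations T = 16.9 days; n = 5.
Posterior: Gamma(7.8+5, 15.3+16.9) = Gamma(12.8, 32.2).
Posterior α = 12.8.

12.8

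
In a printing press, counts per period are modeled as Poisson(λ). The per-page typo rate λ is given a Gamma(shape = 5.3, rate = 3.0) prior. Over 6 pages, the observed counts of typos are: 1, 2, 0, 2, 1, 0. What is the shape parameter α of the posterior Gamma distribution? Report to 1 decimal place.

With a Gamma(shape α, rate β) prior, the Poisson likelihood is conjugate: the posterior is Gamma(α + ΣXᵢ, β + n).
Sum of counts S = 6 over n = 6 pages.
Posterior: Gamma(α+S, β+n) = Gamma(5.3+6, 3.0+6) = Gamma(11.3, 9.0).
Posterior α = 11.3.

11.3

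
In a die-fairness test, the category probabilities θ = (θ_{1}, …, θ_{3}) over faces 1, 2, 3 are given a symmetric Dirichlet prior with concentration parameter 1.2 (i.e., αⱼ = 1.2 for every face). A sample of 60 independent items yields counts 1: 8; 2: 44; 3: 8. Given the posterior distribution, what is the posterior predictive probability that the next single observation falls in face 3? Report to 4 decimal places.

0.1447

The Dirichlet prior is conjugate to the Multinomial likelihood: each posterior αⱼ = prior αⱼ + observed count nⱼ.
Posterior concentration: (9.2, 45.2, 9.2), total = 63.6.
P(next = 3 | data) = α_{3}/Σα = 0.1447.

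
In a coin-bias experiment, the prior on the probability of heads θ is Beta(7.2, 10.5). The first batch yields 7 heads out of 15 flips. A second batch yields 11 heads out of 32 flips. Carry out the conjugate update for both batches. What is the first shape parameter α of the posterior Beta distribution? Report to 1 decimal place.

The Beta prior is conjugate to a Binomial/Bernoulli likelihood; the update adds successes to α and failures to β.
After batch 1: Beta(7.2+7, 10.5+8) = Beta(14.2, 18.5).
After batch 2: Beta(14.2+11, 18.5+21) = Beta(25.2, 39.5).
Posterior α = 25.2.

25.2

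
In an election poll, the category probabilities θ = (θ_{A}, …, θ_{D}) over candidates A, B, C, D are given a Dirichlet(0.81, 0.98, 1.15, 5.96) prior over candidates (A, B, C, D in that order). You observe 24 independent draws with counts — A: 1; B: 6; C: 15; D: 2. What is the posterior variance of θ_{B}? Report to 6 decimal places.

0.004931

The Dirichlet prior is conjugate to the Multinomial likelihood: each posterior αⱼ = prior αⱼ + observed count nⱼ.
Posterior concentration: (1.81, 6.98, 16.15, 7.96), total = 32.90.
Var[θ_j] = α_j(Σα−α_j)/((Σα)²(Σα+1)) = 6.98·25.92/(32.90²·33.90) = 0.004931.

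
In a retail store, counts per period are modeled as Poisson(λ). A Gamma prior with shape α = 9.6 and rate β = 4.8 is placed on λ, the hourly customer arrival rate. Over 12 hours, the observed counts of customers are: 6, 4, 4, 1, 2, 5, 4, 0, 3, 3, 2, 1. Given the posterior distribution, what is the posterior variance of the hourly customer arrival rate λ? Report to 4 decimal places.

0.1580

With a Gamma(shape α, rate β) prior, the Poisson likelihood is conjugate: the posterior is Gamma(α + ΣXᵢ, β + n).
Sum of counts S = 35 over n = 12 hours.
Posterior: Gamma(α+S, β+n) = Gamma(9.6+35, 4.8+12) = Gamma(44.6, 16.8).
Var = α/β² = 44.6/16.8² = 0.1580.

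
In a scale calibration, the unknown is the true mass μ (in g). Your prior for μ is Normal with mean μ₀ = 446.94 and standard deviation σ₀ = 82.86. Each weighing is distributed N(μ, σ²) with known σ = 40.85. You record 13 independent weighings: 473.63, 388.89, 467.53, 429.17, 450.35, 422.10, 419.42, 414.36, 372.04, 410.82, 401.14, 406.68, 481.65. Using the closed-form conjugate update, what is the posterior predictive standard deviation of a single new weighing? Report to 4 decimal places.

42.3643

For Normal data with known variance σ², a Normal(μ₀, σ₀²) prior on μ is conjugate. Posterior precision = 1/σ₀² + n/σ²; posterior mean is the precision-weighted average of μ₀ and x̄.
σ₀² = 82.86² = 6865.7796, σ² = 40.85² = 1668.7225; σ² + n·σ₀² = 1668.7225 + 13·6865.7796 = 90923.8573.
Posterior precision = 1/σ₀² + n/σ² = 1/6865.7796 + 13/1668.7225 = (σ² + n·σ₀²)/(σ₀²σ²) = 90923.8573/(6865.7796·1668.7225); posterior variance σₙ² = σ₀²σ²/(σ² + n·σ₀²) = 6865.7796·1668.7225/90923.8573 = 126.007422.
Predictive variance for one new observation = σₙ² + σ² = 6865.7796·1668.7225/90923.8573 + 1668.7225 = σ²·(σ₀² + 90923.8573)/90923.8573 = 1668.7225·97789.6369/90923.8573 = 1794.729922; SD = √(1668.7225·97789.6369/90923.8573) = 42.3643.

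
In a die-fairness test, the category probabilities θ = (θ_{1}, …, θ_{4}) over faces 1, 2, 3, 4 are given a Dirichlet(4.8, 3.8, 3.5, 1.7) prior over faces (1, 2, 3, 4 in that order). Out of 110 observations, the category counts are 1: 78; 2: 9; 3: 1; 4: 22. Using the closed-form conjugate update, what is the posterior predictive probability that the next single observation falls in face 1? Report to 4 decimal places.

0.6688

The Dirichlet prior is conjugate to the Multinomial likelihood: each posterior αⱼ = prior αⱼ + observed count nⱼ.
Posterior concentration: (82.8, 12.8, 4.5, 23.7), total = 123.8.
P(next = 1 | data) = α_{1}/Σα = 0.6688.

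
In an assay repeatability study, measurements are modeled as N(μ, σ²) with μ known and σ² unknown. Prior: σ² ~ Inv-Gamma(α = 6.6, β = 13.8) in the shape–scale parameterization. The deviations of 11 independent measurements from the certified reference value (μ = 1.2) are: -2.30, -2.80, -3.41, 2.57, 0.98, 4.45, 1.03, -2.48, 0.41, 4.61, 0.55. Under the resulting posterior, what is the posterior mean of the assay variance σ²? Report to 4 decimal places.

With known mean μ and an Inverse-Gamma(α, β) prior on σ², the Normal likelihood is conjugate: posterior is Inv-Gamma(α + n/2, β + Σ(xᵢ−μ)²/2).
Σ(xᵢ−μ)² = (-2.30)² + (-2.80)² + (-3.41)² + (2.57)² + (0.98)² + (4.45)² + (1.03)² + (-2.48)² + (0.41)² + (4.61)² + (0.55)² = 81.0599.
Posterior: Inv-Gamma(6.6 + 11/2, 13.8 + 81.0599/2) = Inv-Gamma(12.10, 54.32995).
E[σ²|data] = β/(α−1) = 54.32995/11.10 = 4.8946.

4.8946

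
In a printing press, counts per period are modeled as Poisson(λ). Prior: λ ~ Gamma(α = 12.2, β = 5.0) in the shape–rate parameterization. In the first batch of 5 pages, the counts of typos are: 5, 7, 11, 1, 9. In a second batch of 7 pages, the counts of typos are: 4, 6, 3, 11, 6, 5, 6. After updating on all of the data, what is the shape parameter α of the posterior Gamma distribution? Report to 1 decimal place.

With a Gamma(shape α, rate β) prior, the Poisson likelihood is conjugate: the posterior is Gamma(α + ΣXᵢ, β + n).
Batch 1: sum of counts S = 33 over n = 5 pages.
After batch 1: Gamma(α+S, β+n) = Gamma(12.2+33, 5.0+5) = Gamma(45.2, 10.0).
Batch 2: sum of counts S = 41 over n = 7 pages.
After batch 2: Gamma(α+S, β+n) = Gamma(45.2+41, 10.0+7) = Gamma(86.2, 17.0).
Posterior α = 86.2.

86.2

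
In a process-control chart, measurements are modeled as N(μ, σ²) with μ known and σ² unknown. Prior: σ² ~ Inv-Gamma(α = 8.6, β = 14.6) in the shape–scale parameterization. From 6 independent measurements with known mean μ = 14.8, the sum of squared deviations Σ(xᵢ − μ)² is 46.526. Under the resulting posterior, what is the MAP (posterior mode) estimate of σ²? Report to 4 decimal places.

With known mean μ and an Inverse-Gamma(α, β) prior on σ², the Normal likelihood is conjugate: posterior is Inv-Gamma(α + n/2, β + Σ(xᵢ−μ)²/2).
Posterior: Inv-Gamma(8.6 + 6/2, 14.6 + 46.526/2) = Inv-Gamma(11.60, 37.8630).
Mode = β/(α+1) = 37.8630/12.60 = 3.0050.

3.0050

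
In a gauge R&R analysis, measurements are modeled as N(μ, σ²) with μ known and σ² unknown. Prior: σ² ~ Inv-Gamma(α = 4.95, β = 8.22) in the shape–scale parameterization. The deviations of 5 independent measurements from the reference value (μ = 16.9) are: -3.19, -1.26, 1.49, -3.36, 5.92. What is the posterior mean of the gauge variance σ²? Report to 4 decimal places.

5.9504

With known mean μ and an Inverse-Gamma(α, β) prior on σ², the Normal likelihood is conjugate: posterior is Inv-Gamma(α + n/2, β + Σ(xᵢ−μ)²/2).
Σ(xᵢ−μ)² = (-3.19)² + (-1.26)² + (1.49)² + (-3.36)² + (5.92)² = 60.3198.
Posterior: Inv-Gamma(4.95 + 5/2, 8.22 + 60.3198/2) = Inv-Gamma(7.45, 38.37990).
E[σ²|data] = β/(α−1) = 38.37990/6.45 = 5.9504.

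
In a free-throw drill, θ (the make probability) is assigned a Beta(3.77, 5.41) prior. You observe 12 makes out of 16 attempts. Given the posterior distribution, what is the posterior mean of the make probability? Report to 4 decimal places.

0.6263

The Beta prior is conjugate to a Binomial/Bernoulli likelihood; the update adds successes to α and failures to β.
Posterior: Beta(α+k, β+n−k) = Beta(3.77+12, 5.41+4) = Beta(15.77, 9.41).
Posterior mean = α/(α+β) = 15.77/25.18 = 0.6263.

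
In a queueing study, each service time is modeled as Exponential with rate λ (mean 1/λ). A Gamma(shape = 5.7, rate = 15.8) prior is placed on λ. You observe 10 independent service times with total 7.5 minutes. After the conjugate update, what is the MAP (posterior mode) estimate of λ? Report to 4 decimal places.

0.6309

With a Gamma(shape α, rate β) prior on the exponential rate λ, the posterior after n observations with total T = Σxᵢ is Gamma(α+n, β+T).
Posterior: Gamma(5.7+10, 15.8+7.5) = Gamma(15.7, 23.3).
Mode = (α−1)/β = 0.6309.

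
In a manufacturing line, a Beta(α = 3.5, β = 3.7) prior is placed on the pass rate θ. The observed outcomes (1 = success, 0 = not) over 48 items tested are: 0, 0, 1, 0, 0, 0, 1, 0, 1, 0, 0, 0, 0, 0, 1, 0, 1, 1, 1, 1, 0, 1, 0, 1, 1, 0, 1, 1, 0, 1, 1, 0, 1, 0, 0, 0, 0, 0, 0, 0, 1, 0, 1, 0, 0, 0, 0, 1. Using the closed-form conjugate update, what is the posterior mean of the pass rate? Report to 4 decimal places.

The Beta prior is conjugate to a Binomial/Bernoulli likelihood; the update adds successes to α and failures to β.
Posterior: Beta(α+k, β+n−k) = Beta(3.5+19, 3.7+29) = Beta(22.5, 32.7).
Posterior mean = α/(α+β) = 22.5/55.2 = 0.4076.

0.4076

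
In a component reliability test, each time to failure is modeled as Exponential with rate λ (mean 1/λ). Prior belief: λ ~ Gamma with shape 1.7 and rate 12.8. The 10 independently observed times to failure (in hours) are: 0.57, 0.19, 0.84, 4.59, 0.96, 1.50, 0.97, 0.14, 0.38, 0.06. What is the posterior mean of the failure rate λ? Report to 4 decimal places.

With a Gamma(shape α, rate β) prior on the exponential rate λ, the posterior after n observations with total T = Σxᵢ is Gamma(α+n, β+T).
Sum of observations T = 10.20 hours; n = 10.
Posterior: Gamma(1.7+10, 12.8+10.20) = Gamma(11.7, 23.00).
Posterior mean of λ = α/β = 11.7/23.00 = 0.5087.

0.5087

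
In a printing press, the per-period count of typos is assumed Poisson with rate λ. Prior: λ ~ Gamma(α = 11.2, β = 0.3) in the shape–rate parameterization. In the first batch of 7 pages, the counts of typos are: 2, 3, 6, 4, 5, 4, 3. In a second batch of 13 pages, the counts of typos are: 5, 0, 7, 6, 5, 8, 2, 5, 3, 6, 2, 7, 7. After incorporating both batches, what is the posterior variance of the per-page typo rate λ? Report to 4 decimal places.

0.2456

With a Gamma(shape α, rate β) prior, the Poisson likelihood is conjugate: the posterior is Gamma(α + ΣXᵢ, β + n).
Batch 1: sum of counts S = 27 over n = 7 pages.
After batch 1: Gamma(α+S, β+n) = Gamma(11.2+27, 0.3+7) = Gamma(38.2, 7.3).
Batch 2: sum of counts S = 63 over n = 13 pages.
After batch 2: Gamma(α+S, β+n) = Gamma(38.2+63, 7.3+13) = Gamma(101.2, 20.3).
Var = α/β² = 101.2/20.3² = 0.2456.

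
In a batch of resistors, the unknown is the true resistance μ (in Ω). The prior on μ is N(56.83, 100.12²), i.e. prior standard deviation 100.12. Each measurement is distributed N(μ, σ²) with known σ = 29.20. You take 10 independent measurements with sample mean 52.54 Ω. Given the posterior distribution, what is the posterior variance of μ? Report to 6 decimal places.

84.544864

For Normal data with known variance σ², a Normal(μ₀, σ₀²) prior on μ is conjugate. Posterior precision = 1/σ₀² + n/σ²; posterior mean is the precision-weighted average of μ₀ and x̄.
σ₀² = 100.12² = 10024.0144, σ² = 29.20² = 852.64; σ² + n·σ₀² = 852.64 + 10·10024.0144 = 101092.784.
Posterior precision = 1/σ₀² + n/σ² = 1/10024.0144 + 10/852.64 = (σ² + n·σ₀²)/(σ₀²σ²) = 101092.784/(10024.0144·852.64); posterior variance σₙ² = σ₀²σ²/(σ² + n·σ₀²) = 10024.0144·852.64/101092.784 = 84.544864.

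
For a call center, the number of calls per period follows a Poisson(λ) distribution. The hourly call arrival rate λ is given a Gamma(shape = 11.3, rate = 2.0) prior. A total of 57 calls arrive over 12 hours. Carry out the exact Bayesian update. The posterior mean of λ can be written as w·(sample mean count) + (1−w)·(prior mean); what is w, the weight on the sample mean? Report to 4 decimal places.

0.8571

With a Gamma(shape α, rate β) prior, the Poisson likelihood is conjugate: the posterior is Gamma(α + ΣXᵢ, β + n).
Posterior mean = (α₀+S)/(β₀+n) = [n/(β₀+n)]·(S/n) + [β₀/(β₀+n)]·(α₀/β₀), so only n and β₀ enter the weight.
Weight on data w = n/(β₀+n) = 12/(2.0+12) = 12/14.0 = 0.8571.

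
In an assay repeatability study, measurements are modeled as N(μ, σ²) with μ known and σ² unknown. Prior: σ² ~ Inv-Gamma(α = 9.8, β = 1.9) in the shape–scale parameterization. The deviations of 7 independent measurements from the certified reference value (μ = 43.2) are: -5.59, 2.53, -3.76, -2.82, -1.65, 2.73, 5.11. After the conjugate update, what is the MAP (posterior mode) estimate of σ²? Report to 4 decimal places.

With known mean μ and an Inverse-Gamma(α, β) prior on σ², the Normal likelihood is conjugate: posterior is Inv-Gamma(α + n/2, β + Σ(xᵢ−μ)²/2).
Σ(xᵢ−μ)² = (-5.59)² + (2.53)² + (-3.76)² + (-2.82)² + (-1.65)² + (2.73)² + (5.11)² = 96.0265.
Posterior: Inv-Gamma(9.8 + 7/2, 1.9 + 96.0265/2) = Inv-Gamma(13.30, 49.91325).
Mode = β/(α+1) = 49.91325/14.30 = 3.4904.

3.4904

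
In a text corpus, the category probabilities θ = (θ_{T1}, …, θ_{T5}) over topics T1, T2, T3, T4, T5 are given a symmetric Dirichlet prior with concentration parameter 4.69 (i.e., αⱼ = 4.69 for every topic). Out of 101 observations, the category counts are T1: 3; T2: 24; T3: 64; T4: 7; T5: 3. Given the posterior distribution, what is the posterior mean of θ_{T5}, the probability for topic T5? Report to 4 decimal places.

The Dirichlet prior is conjugate to the Multinomial likelihood: each posterior αⱼ = prior αⱼ + observed count nⱼ.
Posterior concentration: (7.69, 28.69, 68.69, 11.69, 7.69), total = 124.45.
E[θ_{T5}|data] = α_{T5}/Σα = 7.69/124.45 = 0.0618.

0.0618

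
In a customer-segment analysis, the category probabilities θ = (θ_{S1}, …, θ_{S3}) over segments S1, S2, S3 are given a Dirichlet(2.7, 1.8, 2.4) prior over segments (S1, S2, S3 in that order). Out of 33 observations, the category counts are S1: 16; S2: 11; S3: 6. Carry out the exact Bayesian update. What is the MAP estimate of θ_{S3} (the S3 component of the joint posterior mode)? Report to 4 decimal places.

0.2005

The Dirichlet prior is conjugate to the Multinomial likelihood: each posterior αⱼ = prior αⱼ + observed count nⱼ.
Posterior concentration: (18.7, 12.8, 8.4), total = 39.9.
Joint mode component: (α_{S3}−1)/(Σα−K) = 7.4/36.9 = 0.2005.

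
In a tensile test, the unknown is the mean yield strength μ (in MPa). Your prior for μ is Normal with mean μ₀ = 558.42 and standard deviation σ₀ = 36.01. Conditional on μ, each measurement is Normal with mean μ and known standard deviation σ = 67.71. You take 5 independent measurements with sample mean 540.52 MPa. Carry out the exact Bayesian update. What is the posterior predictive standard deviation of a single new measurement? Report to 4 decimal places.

71.5665

For Normal data with known variance σ², a Normal(μ₀, σ₀²) prior on μ is conjugate. Posterior precision = 1/σ₀² + n/σ²; posterior mean is the precision-weighted average of μ₀ and x̄.
σ₀² = 36.01² = 1296.7201, σ² = 67.71² = 4584.6441; σ² + n·σ₀² = 4584.6441 + 5·1296.7201 = 11068.2446.
Posterior precision = 1/σ₀² + n/σ² = 1/1296.7201 + 5/4584.6441 = (σ² + n·σ₀²)/(σ₀²σ²) = 11068.2446/(1296.7201·4584.6441); posterior variance σₙ² = σ₀²σ²/(σ² + n·σ₀²) = 1296.7201·4584.6441/11068.2446 = 537.122224.
Predictive variance for one new observation = σₙ² + σ² = 1296.7201·4584.6441/11068.2446 + 4584.6441 = σ²·(σ₀² + 11068.2446)/11068.2446 = 4584.6441·12364.9647/11068.2446 = 5121.766324; SD = √(4584.6441·12364.9647/11068.2446) = 71.5665.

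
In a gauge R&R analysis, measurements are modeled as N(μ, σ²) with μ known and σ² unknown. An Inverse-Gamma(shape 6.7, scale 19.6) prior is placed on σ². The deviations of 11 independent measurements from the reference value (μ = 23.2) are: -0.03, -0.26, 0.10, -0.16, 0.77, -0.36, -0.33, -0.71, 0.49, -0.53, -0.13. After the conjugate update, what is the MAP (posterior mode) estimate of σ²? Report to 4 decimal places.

1.5598

With known mean μ and an Inverse-Gamma(α, β) prior on σ², the Normal likelihood is conjugate: posterior is Inv-Gamma(α + n/2, β + Σ(xᵢ−μ)²/2).
Σ(xᵢ−μ)² = (-0.03)² + (-0.26)² + (0.10)² + (-0.16)² + (0.77)² + (-0.36)² + (-0.33)² + (-0.71)² + (0.49)² + (-0.53)² + (-0.13)² = 1.9775.
Posterior: Inv-Gamma(6.7 + 11/2, 19.6 + 1.9775/2) = Inv-Gamma(12.20, 20.58875).
Mode = β/(α+1) = 20.58875/13.20 = 1.5598.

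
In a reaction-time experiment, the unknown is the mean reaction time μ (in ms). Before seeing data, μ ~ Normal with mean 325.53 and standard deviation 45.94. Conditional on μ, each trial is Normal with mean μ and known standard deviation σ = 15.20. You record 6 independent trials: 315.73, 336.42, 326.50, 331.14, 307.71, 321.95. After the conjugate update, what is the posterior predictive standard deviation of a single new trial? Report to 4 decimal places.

For Normal data with known variance σ², a Normal(μ₀, σ₀²) prior on μ is conjugate. Posterior precision = 1/σ₀² + n/σ²; posterior mean is the precision-weighted average of μ₀ and x̄.
σ₀² = 45.94² = 2110.4836, σ² = 15.20² = 231.04; σ² + n·σ₀² = 231.04 + 6·2110.4836 = 12893.9416.
Posterior precision = 1/σ₀² + n/σ² = 1/2110.4836 + 6/231.04 = (σ² + n·σ₀²)/(σ₀²σ²) = 12893.9416/(2110.4836·231.04); posterior variance σₙ² = σ₀²σ²/(σ² + n·σ₀²) = 2110.4836·231.04/12893.9416 = 37.816685.
Predictive variance for one new observation = σₙ² + σ² = 2110.4836·231.04/12893.9416 + 231.04 = σ²·(σ₀² + 12893.9416)/12893.9416 = 231.04·15004.4252/12893.9416 = 268.856685; SD = √(231.04·15004.4252/12893.9416) = 16.3968.

16.3968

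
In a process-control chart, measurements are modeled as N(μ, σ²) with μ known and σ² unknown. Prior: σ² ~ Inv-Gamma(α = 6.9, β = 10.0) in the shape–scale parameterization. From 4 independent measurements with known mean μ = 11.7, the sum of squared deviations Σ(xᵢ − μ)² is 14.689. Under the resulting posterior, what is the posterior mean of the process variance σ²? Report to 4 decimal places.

2.1955

With known mean μ and an Inverse-Gamma(α, β) prior on σ², the Normal likelihood is conjugate: posterior is Inv-Gamma(α + n/2, β + Σ(xᵢ−μ)²/2).
Posterior: Inv-Gamma(6.9 + 4/2, 10.0 + 14.689/2) = Inv-Gamma(8.90, 17.3445).
E[σ²|data] = β/(α−1) = 17.3445/7.90 = 2.1955.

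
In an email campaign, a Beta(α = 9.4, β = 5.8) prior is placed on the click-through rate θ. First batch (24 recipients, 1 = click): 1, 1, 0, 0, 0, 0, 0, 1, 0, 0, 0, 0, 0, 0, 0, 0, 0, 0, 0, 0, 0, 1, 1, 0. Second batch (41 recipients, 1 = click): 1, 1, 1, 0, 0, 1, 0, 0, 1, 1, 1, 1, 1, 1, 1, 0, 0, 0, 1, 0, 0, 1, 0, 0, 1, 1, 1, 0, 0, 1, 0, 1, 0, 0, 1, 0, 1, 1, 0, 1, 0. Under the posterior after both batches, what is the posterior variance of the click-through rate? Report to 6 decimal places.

The Beta prior is conjugate to a Binomial/Bernoulli likelihood; the update adds successes to α and failures to β.
After batch 1: Beta(9.4+5, 5.8+19) = Beta(14.4, 24.8).
After batch 2: Beta(14.4+22, 24.8+19) = Beta(36.4, 43.8).
Var = αβ/((α+β)²(α+β+1)) = 36.4·43.8/(80.2²·81.2) = 0.003053.

0.003053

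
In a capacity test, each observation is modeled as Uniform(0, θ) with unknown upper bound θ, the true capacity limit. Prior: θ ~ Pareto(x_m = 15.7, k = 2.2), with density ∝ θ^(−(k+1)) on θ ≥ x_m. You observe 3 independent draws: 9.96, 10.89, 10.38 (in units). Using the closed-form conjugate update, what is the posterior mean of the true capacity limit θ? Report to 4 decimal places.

19.4381

A Pareto(scale x_m, shape k) prior on the upper bound θ of Uniform(0, θ) is conjugate: posterior is Pareto(max(x_m, max xᵢ), k + n).
Sample maximum = 10.89; prior scale x_m = 15.7 → posterior scale = max = 15.70.
Posterior shape = 2.2 + 3 = 5.2.
E[θ|data] = k·x_m/(k−1) = 5.2·15.70/4.2 = 19.4381.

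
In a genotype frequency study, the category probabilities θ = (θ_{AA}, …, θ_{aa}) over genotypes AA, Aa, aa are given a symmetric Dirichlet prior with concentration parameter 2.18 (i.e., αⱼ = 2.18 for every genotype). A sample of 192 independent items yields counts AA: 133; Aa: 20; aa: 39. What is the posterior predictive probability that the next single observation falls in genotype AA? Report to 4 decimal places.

0.6809

The Dirichlet prior is conjugate to the Multinomial likelihood: each posterior αⱼ = prior αⱼ + observed count nⱼ.
Posterior concentration: (135.18, 22.18, 41.18), total = 198.54.
P(next = AA | data) = α_{AA}/Σα = 0.6809.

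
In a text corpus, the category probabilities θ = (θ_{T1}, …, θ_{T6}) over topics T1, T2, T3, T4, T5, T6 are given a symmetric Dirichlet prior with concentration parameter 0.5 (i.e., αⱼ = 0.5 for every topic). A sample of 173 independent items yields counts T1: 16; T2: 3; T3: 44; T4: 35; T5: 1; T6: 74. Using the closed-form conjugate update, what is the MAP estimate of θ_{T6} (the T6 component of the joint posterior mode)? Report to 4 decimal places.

The Dirichlet prior is conjugate to the Multinomial likelihood: each posterior αⱼ = prior αⱼ + observed count nⱼ.
Posterior concentration: (16.5, 3.5, 44.5, 35.5, 1.5, 74.5), total = 176.0.
Joint mode component: (α_{T6}−1)/(Σα−K) = 73.5/170.0 = 0.4324.

0.4324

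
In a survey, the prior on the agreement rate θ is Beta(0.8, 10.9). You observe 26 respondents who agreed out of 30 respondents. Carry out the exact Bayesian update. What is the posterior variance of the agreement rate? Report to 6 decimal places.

0.005378

The Beta prior is conjugate to a Binomial/Bernoulli likelihood; the update adds successes to α and failures to β.
Posterior: Beta(α+k, β+n−k) = Beta(0.8+26, 10.9+4) = Beta(26.8, 14.9).
Var = αβ/((α+β)²(α+β+1)) = 26.8·14.9/(41.7²·42.7) = 0.005378.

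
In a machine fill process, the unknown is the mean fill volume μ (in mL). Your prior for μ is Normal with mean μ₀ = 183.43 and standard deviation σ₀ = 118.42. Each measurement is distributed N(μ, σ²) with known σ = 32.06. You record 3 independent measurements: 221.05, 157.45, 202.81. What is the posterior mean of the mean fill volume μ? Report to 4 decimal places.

For Normal data with known variance σ², a Normal(μ₀, σ₀²) prior on μ is conjugate. Posterior precision = 1/σ₀² + n/σ²; posterior mean is the precision-weighted average of μ₀ and x̄.
Σxᵢ = 221.05 + 157.45 + 202.81 = 581.31, so n·x̄ = 581.31.
σ₀² = 118.42² = 14023.2964, σ² = 32.06² = 1027.8436; σ² + n·σ₀² = 1027.8436 + 3·14023.2964 = 43097.7328.
Posterior mean = (μ₀/σ₀² + n·x̄/σ²)/(1/σ₀² + n/σ²) = (σ²·μ₀ + σ₀²·n·x̄)/(σ² + n·σ₀²) = (1027.8436·183.43 + 14023.2964·581.31)/43097.7328 = 8340419.781832/43097.7328 = 193.5234.

193.5234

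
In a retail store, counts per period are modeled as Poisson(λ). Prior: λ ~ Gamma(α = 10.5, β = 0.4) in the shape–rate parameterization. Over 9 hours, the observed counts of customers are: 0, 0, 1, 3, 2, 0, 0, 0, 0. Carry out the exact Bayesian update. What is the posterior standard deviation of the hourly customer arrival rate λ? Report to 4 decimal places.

0.4321

With a Gamma(shape α, rate β) prior, the Poisson likelihood is conjugate: the posterior is Gamma(α + ΣXᵢ, β + n).
Sum of counts S = 6 over n = 9 hours.
Posterior: Gamma(α+S, β+n) = Gamma(10.5+6, 0.4+9) = Gamma(16.5, 9.4).
SD = √α/β = √16.5/9.4 = 0.4321.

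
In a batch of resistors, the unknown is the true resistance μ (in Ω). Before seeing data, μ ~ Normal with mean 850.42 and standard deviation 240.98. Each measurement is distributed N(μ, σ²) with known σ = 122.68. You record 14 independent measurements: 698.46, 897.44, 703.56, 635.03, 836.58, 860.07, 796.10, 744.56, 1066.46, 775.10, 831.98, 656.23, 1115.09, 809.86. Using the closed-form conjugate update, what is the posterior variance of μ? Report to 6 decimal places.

For Normal data with known variance σ², a Normal(μ₀, σ₀²) prior on μ is conjugate. Posterior precision = 1/σ₀² + n/σ²; posterior mean is the precision-weighted average of μ₀ and x̄.
σ₀² = 240.98² = 58071.3604, σ² = 122.68² = 15050.3824; σ² + n·σ₀² = 15050.3824 + 14·58071.3604 = 828049.428.
Posterior precision = 1/σ₀² + n/σ² = 1/58071.3604 + 14/15050.3824 = (σ² + n·σ₀²)/(σ₀²σ²) = 828049.428/(58071.3604·15050.3824); posterior variance σₙ² = σ₀²σ²/(σ² + n·σ₀²) = 58071.3604·15050.3824/828049.428 = 1055.487935.

1055.487935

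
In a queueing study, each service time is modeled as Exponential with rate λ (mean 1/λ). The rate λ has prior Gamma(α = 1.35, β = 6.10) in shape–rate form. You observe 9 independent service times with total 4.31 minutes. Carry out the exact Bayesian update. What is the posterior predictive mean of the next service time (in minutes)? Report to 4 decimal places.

1.1134

With a Gamma(shape α, rate β) prior on the exponential rate λ, the posterior after n observations with total T = Σxᵢ is Gamma(α+n, β+T).
Posterior: Gamma(1.35+9, 6.10+4.31) = Gamma(10.35, 10.41).
The predictive distribution for the next observation is Lomax; its mean is β/(α−1) = 10.41/9.35 = 1.1134.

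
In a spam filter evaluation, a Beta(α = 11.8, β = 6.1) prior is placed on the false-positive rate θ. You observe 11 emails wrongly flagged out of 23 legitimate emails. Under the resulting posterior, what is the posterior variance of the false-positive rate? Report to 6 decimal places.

The Beta prior is conjugate to a Binomial/Bernoulli likelihood; the update adds successes to α and failures to β.
Posterior: Beta(α+k, β+n−k) = Beta(11.8+11, 6.1+12) = Beta(22.8, 18.1).
Var = αβ/((α+β)²(α+β+1)) = 22.8·18.1/(40.9²·41.9) = 0.005888.

0.005888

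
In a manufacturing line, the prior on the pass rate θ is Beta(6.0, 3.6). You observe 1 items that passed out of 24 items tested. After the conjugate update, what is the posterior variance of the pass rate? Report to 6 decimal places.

The Beta prior is conjugate to a Binomial/Bernoulli likelihood; the update adds successes to α and failures to β.
Posterior: Beta(α+k, β+n−k) = Beta(6.0+1, 3.6+23) = Beta(7.0, 26.6).
Var = αβ/((α+β)²(α+β+1)) = 7.0·26.6/(33.6²·34.6) = 0.004767.

0.004767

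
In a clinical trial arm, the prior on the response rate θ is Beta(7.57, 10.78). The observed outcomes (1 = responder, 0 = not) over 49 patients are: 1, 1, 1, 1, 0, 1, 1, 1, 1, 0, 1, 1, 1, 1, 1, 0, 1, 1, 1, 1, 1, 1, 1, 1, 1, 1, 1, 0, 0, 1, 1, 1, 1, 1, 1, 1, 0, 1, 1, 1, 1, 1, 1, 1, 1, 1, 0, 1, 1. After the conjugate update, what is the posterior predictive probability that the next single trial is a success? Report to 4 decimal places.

The Beta prior is conjugate to a Binomial/Bernoulli likelihood; the update adds successes to α and failures to β.
Posterior: Beta(α+k, β+n−k) = Beta(7.57+42, 10.78+7) = Beta(49.57, 17.78).
For a single future Bernoulli trial, P(success | data) = α/(α+β) = 0.7360.

0.7360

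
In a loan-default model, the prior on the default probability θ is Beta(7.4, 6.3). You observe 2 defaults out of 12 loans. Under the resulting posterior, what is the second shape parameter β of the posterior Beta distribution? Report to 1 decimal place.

The Beta prior is conjugate to a Binomial/Bernoulli likelihood; the update adds successes to α and failures to β.
Posterior: Beta(α+k, β+n−k) = Beta(7.4+2, 6.3+10) = Beta(9.4, 16.3).
Posterior β = 16.3.

16.3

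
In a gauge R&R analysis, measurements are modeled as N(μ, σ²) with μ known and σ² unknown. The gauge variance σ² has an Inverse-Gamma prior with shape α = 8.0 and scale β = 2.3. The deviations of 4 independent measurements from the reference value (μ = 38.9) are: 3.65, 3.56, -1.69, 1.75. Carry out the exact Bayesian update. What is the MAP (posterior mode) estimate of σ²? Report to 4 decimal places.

1.6598

With known mean μ and an Inverse-Gamma(α, β) prior on σ², the Normal likelihood is conjugate: posterior is Inv-Gamma(α + n/2, β + Σ(xᵢ−μ)²/2).
Σ(xᵢ−μ)² = (3.65)² + (3.56)² + (-1.69)² + (1.75)² = 31.9147.
Posterior: Inv-Gamma(8.0 + 4/2, 2.3 + 31.9147/2) = Inv-Gamma(10.00, 18.25735).
Mode = β/(α+1) = 18.25735/11.00 = 1.6598.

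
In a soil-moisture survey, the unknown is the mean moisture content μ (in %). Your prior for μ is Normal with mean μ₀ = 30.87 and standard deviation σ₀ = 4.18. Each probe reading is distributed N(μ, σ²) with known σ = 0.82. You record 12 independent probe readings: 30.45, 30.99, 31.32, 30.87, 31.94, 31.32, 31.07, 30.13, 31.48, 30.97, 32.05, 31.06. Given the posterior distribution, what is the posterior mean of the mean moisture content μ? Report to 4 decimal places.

For Normal data with known variance σ², a Normal(μ₀, σ₀²) prior on μ is conjugate. Posterior precision = 1/σ₀² + n/σ²; posterior mean is the precision-weighted average of μ₀ and x̄.
Σxᵢ = 30.45 + 30.99 + 31.32 + 30.87 + 31.94 + 31.32 + 31.07 + 30.13 + 31.48 + 30.97 + 32.05 + 31.06 = 373.65, so n·x̄ = 373.65.
σ₀² = 4.18² = 17.4724, σ² = 0.82² = 0.6724; σ² + n·σ₀² = 0.6724 + 12·17.4724 = 210.3412.
Posterior mean = (μ₀/σ₀² + n·x̄/σ²)/(1/σ₀² + n/σ²) = (σ²·μ₀ + σ₀²·n·x̄)/(σ² + n·σ₀²) = (0.6724·30.87 + 17.4724·373.65)/210.3412 = 6549.319248/210.3412 = 31.1366.

31.1366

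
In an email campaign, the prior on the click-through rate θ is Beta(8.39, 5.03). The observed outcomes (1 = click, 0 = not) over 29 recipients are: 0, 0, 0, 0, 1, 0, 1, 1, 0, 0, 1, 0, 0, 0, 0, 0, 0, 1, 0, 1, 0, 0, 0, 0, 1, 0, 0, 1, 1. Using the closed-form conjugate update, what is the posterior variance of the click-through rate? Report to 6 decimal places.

0.005571

The Beta prior is conjugate to a Binomial/Bernoulli likelihood; the update adds successes to α and failures to β.
Posterior: Beta(α+k, β+n−k) = Beta(8.39+9, 5.03+20) = Beta(17.39, 25.03).
Var = αβ/((α+β)²(α+β+1)) = 17.39·25.03/(42.42²·43.42) = 0.005571.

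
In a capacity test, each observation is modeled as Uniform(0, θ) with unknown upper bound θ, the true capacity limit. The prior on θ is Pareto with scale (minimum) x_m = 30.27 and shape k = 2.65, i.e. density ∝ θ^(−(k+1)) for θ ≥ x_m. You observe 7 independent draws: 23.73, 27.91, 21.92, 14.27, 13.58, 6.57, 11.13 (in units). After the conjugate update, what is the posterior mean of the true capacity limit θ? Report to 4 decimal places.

A Pareto(scale x_m, shape k) prior on the upper bound θ of Uniform(0, θ) is conjugate: posterior is Pareto(max(x_m, max xᵢ), k + n).
Sample maximum = 27.91; prior scale x_m = 30.27 → posterior scale = max = 30.27.
Posterior shape = 2.65 + 7 = 9.65.
E[θ|data] = k·x_m/(k−1) = 9.65·30.27/8.65 = 33.7694.

33.7694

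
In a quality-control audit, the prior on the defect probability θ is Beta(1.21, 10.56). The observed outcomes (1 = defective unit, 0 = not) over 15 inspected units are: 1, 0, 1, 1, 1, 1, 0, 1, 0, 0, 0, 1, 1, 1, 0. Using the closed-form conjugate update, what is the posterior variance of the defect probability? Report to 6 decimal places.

0.008496

The Beta prior is conjugate to a Binomial/Bernoulli likelihood; the update adds successes to α and failures to β.
Posterior: Beta(α+k, β+n−k) = Beta(1.21+9, 10.56+6) = Beta(10.21, 16.56).
Var = αβ/((α+β)²(α+β+1)) = 10.21·16.56/(26.77²·27.77) = 0.008496.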